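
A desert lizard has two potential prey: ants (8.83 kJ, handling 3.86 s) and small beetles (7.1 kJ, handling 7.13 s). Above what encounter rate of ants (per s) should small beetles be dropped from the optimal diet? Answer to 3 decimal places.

Drop small beetles once their profitability E₂/h₂ falls below the rate achievable on ants alone: E₂/h₂ = λE₁/(1 + λh₁).
Solve for λ: λE₁h₂ = E₂(1 + λh₁) → λ(E₁h₂ − E₂h₁) = E₂ → λ = E₂/(E₁h₂ − E₂h₁).
λ = 7.1/(8.83×7.13 − 7.1×3.86) = 7.1/35.55 = 0.1997 per s.

0.200 per s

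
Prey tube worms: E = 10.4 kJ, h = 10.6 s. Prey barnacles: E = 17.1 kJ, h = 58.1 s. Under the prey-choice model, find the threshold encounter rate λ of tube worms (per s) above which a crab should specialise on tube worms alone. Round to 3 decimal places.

Drop barnacles once their profitability E₂/h₂ falls below the rate achievable on tube worms alone: E₂/h₂ = λE₁/(1 + λh₁).
Solve for λ: λE₁h₂ = E₂(1 + λh₁) → λ(E₁h₂ − E₂h₁) = E₂ → λ = E₂/(E₁h₂ − E₂h₁).
λ = 17.1/(10.4×58.1 − 17.1×10.6) = 17.1/423 = 0.04043 per s.

0.040 per s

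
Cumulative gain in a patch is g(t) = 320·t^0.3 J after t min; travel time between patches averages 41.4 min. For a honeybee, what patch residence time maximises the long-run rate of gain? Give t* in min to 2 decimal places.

17.74 min

Optimal t* satisfies g'(t*) = g(t*)/(T + t*).
g'(t) = 0.3·320·t^-0.7. Setting 0.3·320·t^-0.7 = 320·t^0.3/(41.4+t) gives 0.3(41.4+t) = t, so 0.70·t = 0.3×41.4.
t* = 0.3×41.4/0.70 = 17.74 min.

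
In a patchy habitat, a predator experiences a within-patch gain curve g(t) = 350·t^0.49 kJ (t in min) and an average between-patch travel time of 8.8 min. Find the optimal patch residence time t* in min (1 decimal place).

Maximise g(t)/(T+t): set derivative to zero → g'(t)(T+t) = g(t).
g'(t) = 0.49·350·t^-0.51. Setting 0.49·350·t^-0.51 = 350·t^0.49/(8.8+t) gives 0.49(8.8+t) = t, so 0.51·t = 0.49×8.8.
t* = 0.49×8.8/0.51 = 8.455 min.

8.5 min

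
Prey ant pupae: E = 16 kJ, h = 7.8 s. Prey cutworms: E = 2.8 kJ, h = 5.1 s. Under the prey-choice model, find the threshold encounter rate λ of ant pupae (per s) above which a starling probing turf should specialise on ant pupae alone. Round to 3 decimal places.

0.047 per s

Drop cutworms once their profitability E₂/h₂ falls below the rate achievable on ant pupae alone: E₂/h₂ = λE₁/(1 + λh₁).
Solve for λ: λE₁h₂ = E₂(1 + λh₁) → λ(E₁h₂ − E₂h₁) = E₂ → λ = E₂/(E₁h₂ − E₂h₁).
λ = 2.8/(16×5.1 − 2.8×7.8) = 2.8/59.76 = 0.04685 per s.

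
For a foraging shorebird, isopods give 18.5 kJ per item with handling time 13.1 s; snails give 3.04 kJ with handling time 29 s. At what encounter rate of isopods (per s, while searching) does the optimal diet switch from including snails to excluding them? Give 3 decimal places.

0.006 per s

Drop snails once their profitability E₂/h₂ falls below the rate achievable on isopods alone: E₂/h₂ = λE₁/(1 + λh₁).
Solve for λ: λE₁h₂ = E₂(1 + λh₁) → λ(E₁h₂ − E₂h₁) = E₂ → λ = E₂/(E₁h₂ − E₂h₁).
λ = 3.04/(18.5×29 − 3.04×13.1) = 3.04/496.7 = 0.006121 per s.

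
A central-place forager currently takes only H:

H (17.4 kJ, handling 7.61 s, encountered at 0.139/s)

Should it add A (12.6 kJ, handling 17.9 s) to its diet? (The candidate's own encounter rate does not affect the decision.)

No

Current rate: (0.139×17.4)/(1 + 0.139×7.61) = 1.175 kJ/s.
Profitability of A: 12.6/17.9 = 0.7039 kJ/s.
0.7039 < 1.175, so adding A would lower the average — exclude it.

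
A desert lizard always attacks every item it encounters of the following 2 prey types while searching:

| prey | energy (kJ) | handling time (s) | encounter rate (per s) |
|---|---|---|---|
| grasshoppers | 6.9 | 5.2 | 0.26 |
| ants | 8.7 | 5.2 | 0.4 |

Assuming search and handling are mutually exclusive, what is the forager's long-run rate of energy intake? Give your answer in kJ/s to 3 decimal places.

R = (0.26×6.9 + 0.4×8.7) / (1 + 0.26×5.2 + 0.4×5.2) = 5.274/4.432 = 1.19 kJ/s.

1.190 kJ/s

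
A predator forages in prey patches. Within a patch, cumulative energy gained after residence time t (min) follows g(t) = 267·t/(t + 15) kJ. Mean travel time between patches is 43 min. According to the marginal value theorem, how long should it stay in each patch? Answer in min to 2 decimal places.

By the marginal value theorem, leave when the instantaneous gain rate g'(t) equals the habitat-wide average g(t)/(T + t).
g'(t) = 267·15/(t + 15)². Setting 267·15/(t+15)² = 267t/[(t+15)(43+t)] gives 15(43+t) = t(t+15), so t² = 15×43 = 645.
t* = √645 = 25.4 min.

25.40 min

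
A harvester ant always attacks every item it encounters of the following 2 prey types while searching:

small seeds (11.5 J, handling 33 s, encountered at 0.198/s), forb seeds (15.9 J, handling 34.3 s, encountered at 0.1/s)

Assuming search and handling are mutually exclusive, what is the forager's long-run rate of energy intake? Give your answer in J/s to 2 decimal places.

0.35 J/s

Energy encountered per unit search time: 0.198×11.5 + 0.1×15.9 = 3.867 J/s.
Handling time per unit search time: 0.198×33 + 0.1×34.3 = 9.964.
Rate = 3.867/(1 + 9.964) = 0.3527 J/s.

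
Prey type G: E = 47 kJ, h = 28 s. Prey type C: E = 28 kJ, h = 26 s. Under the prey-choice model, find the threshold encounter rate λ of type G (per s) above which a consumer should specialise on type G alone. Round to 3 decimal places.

0.064 per s

Drop type C once their profitability E₂/h₂ falls below the rate achievable on type G alone: E₂/h₂ = λE₁/(1 + λh₁).
Solve for λ: λE₁h₂ = E₂(1 + λh₁) → λ(E₁h₂ − E₂h₁) = E₂ → λ = E₂/(E₁h₂ − E₂h₁).
λ = 28/(47×26 − 28×28) = 28/438 = 0.06393 per s.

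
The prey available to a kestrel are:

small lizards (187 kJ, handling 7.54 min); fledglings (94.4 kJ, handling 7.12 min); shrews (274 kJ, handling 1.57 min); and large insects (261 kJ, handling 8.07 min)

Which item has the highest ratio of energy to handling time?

shrews

Profitability E/h (kJ/min): small lizards = 187/7.54 = 24.8, fledglings = 94.4/7.12 = 13.3, shrews = 274/1.57 = 175, large insects = 261/8.07 = 32.3.
Ranked: shrews > large insects > small lizards > fledglings.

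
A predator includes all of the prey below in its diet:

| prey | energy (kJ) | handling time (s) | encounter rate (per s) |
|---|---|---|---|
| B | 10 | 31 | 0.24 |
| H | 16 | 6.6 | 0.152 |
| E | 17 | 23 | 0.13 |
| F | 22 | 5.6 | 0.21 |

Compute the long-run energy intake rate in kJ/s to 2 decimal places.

0.86 kJ/s

R = (0.24×10 + 0.152×16 + 0.13×17 + 0.21×22) / (1 + 0.24×31 + 0.152×6.6 + 0.13×23 + 0.21×5.6) = 11.66/13.61 = 0.8569 kJ/s.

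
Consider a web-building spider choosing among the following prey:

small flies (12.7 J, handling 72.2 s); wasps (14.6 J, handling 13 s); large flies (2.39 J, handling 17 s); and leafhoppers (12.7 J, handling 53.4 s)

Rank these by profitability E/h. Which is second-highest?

In descending order of E/h:
wasps: 14.6/13 = 1.12 J/s
leafhoppers: 12.7/53.4 = 0.238 J/s
small flies: 12.7/72.2 = 0.176 J/s
large flies: 2.39/17 = 0.141 J/s

leafhoppers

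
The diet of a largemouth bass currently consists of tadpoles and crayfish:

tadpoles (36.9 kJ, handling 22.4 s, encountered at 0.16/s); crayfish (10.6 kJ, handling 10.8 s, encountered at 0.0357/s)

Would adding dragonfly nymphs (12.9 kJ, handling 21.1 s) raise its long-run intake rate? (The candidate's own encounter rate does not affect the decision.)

No

On tadpoles and crayfish alone, R = ΣλE/(1+Σλh) = 6.282/4.97 = 1.264 kJ/s.
Profitability of dragonfly nymphs: 12.9/21.1 = 0.6114 kJ/s.
Since 0.6114 < R, time spent handling dragonfly nymphs is better spent searching.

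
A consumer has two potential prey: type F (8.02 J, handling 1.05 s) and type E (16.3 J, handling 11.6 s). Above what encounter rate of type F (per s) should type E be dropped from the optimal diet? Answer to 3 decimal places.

0.215 per s

At the threshold, the rate on type F alone equals the profitability of type E: λ·8.02/(1 + λ·1.05) = 16.3/11.6 = 1.405.
Rearranging, λ(8.02 − 1.405×1.05) = 1.405, so λ = 1.405/6.545 = 0.2147 per s.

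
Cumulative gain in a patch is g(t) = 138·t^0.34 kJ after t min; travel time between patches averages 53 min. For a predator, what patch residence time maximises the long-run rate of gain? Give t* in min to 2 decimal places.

Maximise g(t)/(T+t): set derivative to zero → g'(t)(T+t) = g(t).
g'(t) = 0.34·138·t^-0.66. Setting 0.34·138·t^-0.66 = 138·t^0.34/(53+t) gives 0.34(53+t) = t, so 0.66·t = 0.34×53.
t* = 0.34×53/0.66 = 27.3 min.

27.30 min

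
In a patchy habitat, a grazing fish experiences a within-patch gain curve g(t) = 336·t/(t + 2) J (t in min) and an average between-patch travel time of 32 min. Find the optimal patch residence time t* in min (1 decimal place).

By the marginal value theorem, leave when the instantaneous gain rate g'(t) equals the habitat-wide average g(t)/(T + t).
g'(t) = 336·2/(t + 2)². Setting 336·2/(t+2)² = 336t/[(t+2)(32+t)] gives 2(32+t) = t(t+2), so t² = 2×32 = 64.
t* = √64 = 8 min.

8.0 min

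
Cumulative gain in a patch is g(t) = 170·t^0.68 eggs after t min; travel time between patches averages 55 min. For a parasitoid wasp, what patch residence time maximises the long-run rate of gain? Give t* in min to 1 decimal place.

116.9 min

Maximise g(t)/(T+t): set derivative to zero → g'(t)(T+t) = g(t).
g'(t) = 0.68·170·t^-0.32. Setting 0.68·170·t^-0.32 = 170·t^0.68/(55+t) gives 0.68(55+t) = t, so 0.32·t = 0.68×55.
t* = 0.68×55/0.32 = 116.9 min.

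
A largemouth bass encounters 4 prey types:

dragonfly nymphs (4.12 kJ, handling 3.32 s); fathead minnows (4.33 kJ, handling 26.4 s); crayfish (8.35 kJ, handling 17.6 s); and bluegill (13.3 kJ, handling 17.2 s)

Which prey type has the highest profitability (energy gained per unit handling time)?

In descending order of E/h:
dragonfly nymphs: 4.12/3.32 = 1.24 kJ/s
bluegill: 13.3/17.2 = 0.773 kJ/s
crayfish: 8.35/17.6 = 0.474 kJ/s
fathead minnows: 4.33/26.4 = 0.164 kJ/s

dragonfly nymphs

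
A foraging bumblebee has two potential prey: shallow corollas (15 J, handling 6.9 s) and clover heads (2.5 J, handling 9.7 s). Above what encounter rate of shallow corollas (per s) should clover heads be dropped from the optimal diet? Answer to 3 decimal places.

0.019 per s

The zero-one rule: include clover heads iff E₂/h₂ > λE₁/(1+λh₁). Equality gives the switch point.
λE₁h₂ = E₂ + λE₂h₁ ⇒ λ = E₂/(E₁h₂ − E₂h₁) = 2.5/(145.5 − 17.25) = 0.01949 per s.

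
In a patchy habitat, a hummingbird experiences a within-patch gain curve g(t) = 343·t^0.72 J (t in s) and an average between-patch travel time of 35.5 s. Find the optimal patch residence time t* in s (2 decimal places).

Optimal t* satisfies g'(t*) = g(t*)/(T + t*).
g'(t) = 0.72·343·t^-0.28. Setting 0.72·343·t^-0.28 = 343·t^0.72/(35.5+t) gives 0.72(35.5+t) = t, so 0.28·t = 0.72×35.5.
t* = 0.72×35.5/0.28 = 91.29 s.

91.29 s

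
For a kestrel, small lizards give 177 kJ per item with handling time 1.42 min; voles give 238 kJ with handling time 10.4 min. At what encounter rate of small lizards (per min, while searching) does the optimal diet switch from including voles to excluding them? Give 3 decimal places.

0.158 per min

The zero-one rule: include voles iff E₂/h₂ > λE₁/(1+λh₁). Equality gives the switch point.
λE₁h₂ = E₂ + λE₂h₁ ⇒ λ = E₂/(E₁h₂ − E₂h₁) = 238/(1841 − 338) = 0.1584 per min.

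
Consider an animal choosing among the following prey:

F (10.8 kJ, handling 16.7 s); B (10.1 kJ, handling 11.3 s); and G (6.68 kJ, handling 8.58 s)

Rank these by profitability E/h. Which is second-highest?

In descending order of E/h:
B: 10.1/11.3 = 0.894 kJ/s
G: 6.68/8.58 = 0.779 kJ/s
F: 10.8/16.7 = 0.647 kJ/s

G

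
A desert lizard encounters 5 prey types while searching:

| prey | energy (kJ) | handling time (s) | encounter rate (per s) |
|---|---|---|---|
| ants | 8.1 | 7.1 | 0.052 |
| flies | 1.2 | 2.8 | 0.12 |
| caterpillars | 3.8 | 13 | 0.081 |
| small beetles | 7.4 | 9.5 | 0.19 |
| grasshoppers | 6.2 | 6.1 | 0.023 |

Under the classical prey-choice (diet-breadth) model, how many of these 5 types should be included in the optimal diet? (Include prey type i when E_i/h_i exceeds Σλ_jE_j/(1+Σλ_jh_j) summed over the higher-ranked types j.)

Rank by E/h (kJ/s): ants 1.14, grasshoppers 1.02, small beetles 0.779, flies 0.429, caterpillars 0.292. Include each in turn until the next type's E/h falls below the running intake rate.
Rate on top 1: 0.3076. grasshoppers: 1.02 > 0.3076 → include.
Rate on top 2: 0.3735. small beetles: 0.779 > 0.3735 → include.
Rate on top 3: 0.5943. flies: 0.429 < 0.5943 → exclude; stop.
Optimal diet: ants, grasshoppers, small beetles — 3 of 5 types.

3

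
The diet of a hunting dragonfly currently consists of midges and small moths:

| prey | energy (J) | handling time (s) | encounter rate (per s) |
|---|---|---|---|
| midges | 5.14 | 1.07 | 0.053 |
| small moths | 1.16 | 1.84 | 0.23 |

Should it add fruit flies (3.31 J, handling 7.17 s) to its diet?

Yes

Current rate: (0.053×5.14 + 0.23×1.16)/(1 + 0.053×1.07 + 0.23×1.84) = 0.3644 J/s.
fruit flies: E/h = 3.31/7.17 = 0.4616 J/s.
0.4616 > 0.3644, so adding fruit flies raises the average — include it.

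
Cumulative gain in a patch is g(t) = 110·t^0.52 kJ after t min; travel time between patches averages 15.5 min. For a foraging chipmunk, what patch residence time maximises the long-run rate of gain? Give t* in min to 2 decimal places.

Maximise g(t)/(T+t): set derivative to zero → g'(t)(T+t) = g(t).
g'(t) = 0.52·110·t^-0.48. Setting 0.52·110·t^-0.48 = 110·t^0.52/(15.5+t) gives 0.52(15.5+t) = t, so 0.48·t = 0.52×15.5.
t* = 0.52×15.5/0.48 = 16.79 min.

16.79 min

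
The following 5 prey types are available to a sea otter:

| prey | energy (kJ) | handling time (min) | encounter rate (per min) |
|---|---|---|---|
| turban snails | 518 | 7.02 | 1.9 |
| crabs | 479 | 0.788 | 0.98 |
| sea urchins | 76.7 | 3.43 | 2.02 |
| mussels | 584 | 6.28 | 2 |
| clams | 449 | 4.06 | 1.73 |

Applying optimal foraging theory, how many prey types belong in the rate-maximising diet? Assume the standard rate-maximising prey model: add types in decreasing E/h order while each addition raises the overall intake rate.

1

E/h in descending order: crabs 608, clams 111, mussels 93, turban snails 73.8, sea urchins 22.4 kJ/min. The optimal diet is the largest prefix of this list for which every included type satisfies E_i/h_i > R on the types above it.
Rate on top 1: 264.9. clams: 111 < 264.9 → exclude; stop.
Optimal diet: crabs — 1 of 5 types.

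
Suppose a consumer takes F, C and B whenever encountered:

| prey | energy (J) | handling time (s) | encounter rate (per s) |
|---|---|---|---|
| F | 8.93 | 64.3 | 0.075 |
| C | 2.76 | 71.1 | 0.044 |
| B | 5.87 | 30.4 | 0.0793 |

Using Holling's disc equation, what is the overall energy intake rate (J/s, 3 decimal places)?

0.111 J/s

R = Σλ_iE_i / (1 + Σλ_ih_i)
Numerator: 0.075×8.93 + 0.044×2.76 + 0.0793×5.87 = 1.257
Denominator: 1 + 0.075×64.3 + 0.044×71.1 + 0.0793×30.4 = 11.36
R = 1.257/11.36 = 0.1106 J/s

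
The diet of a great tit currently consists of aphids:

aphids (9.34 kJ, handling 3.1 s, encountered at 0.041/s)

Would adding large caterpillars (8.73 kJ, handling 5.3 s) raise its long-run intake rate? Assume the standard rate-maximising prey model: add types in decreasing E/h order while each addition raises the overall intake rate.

On aphids alone, R = ΣλE/(1+Σλh) = 0.3829/1.127 = 0.3398 kJ/s.
Profitability of large caterpillars: 8.73/5.3 = 1.647 kJ/s.
Since 1.647 > R, including large caterpillars increases the long-run rate.

Yes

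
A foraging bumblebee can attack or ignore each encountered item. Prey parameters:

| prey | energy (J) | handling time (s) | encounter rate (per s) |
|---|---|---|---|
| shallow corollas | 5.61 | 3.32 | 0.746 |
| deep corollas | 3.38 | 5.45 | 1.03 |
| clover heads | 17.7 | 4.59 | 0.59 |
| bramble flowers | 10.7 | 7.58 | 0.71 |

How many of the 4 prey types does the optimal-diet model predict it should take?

1

Profitabilities (E/h, J/s): clover heads 3.86, shallow corollas 1.69, bramble flowers 1.41, deep corollas 0.62. Add prey in this order while the next type's profitability exceeds the intake rate on those already taken.
Rate on top 1: 2.816. shallow corollas: 1.69 < 2.816 → exclude; stop.
Optimal diet: clover heads — 1 of 4 types.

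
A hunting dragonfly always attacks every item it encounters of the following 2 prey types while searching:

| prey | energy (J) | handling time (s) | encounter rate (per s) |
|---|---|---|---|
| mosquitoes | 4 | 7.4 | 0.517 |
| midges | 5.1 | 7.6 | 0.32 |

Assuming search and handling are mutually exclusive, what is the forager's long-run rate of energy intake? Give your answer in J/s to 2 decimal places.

0.51 J/s

R = Σλ_iE_i / (1 + Σλ_ih_i)
Numerator: 0.517×4 + 0.32×5.1 = 3.7
Denominator: 1 + 0.517×7.4 + 0.32×7.6 = 7.258
R = 3.7/7.258 = 0.5098 J/s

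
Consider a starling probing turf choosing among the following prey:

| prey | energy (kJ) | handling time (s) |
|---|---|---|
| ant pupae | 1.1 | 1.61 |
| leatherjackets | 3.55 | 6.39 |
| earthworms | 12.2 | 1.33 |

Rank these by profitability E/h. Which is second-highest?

ant pupae

In descending order of E/h:
earthworms: 12.2/1.33 = 9.17 kJ/s
ant pupae: 1.1/1.61 = 0.683 kJ/s
leatherjackets: 3.55/6.39 = 0.556 kJ/s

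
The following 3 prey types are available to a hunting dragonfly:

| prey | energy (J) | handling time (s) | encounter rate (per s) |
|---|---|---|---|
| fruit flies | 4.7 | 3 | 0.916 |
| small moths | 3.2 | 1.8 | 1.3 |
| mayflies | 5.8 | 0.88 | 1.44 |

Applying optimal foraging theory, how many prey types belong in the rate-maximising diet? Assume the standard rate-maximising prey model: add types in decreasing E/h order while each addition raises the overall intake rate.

1

E/h in descending order: mayflies 6.59, small moths 1.78, fruit flies 1.57 J/s. The optimal diet is the largest prefix of this list for which every included type satisfies E_i/h_i > R on the types above it.
Rate on top 1: 3.684. small moths: 1.78 < 3.684 → exclude; stop.
Optimal diet: mayflies — 1 of 3 types.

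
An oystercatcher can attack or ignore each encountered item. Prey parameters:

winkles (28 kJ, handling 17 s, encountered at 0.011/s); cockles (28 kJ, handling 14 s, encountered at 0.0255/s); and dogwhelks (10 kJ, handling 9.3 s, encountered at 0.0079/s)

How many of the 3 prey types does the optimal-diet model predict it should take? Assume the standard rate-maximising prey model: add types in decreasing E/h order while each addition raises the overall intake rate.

3

E/h in descending order: cockles 2, winkles 1.65, dogwhelks 1.08 kJ/s. The optimal diet is the largest prefix of this list for which every included type satisfies E_i/h_i > R on the types above it.
Rate on top 1: 0.5262. winkles: 1.65 > 0.5262 → include.
Rate on top 2: 0.6619. dogwhelks: 1.08 > 0.6619 → include.
Optimal diet: cockles, winkles, dogwhelks — 3 of 3 types.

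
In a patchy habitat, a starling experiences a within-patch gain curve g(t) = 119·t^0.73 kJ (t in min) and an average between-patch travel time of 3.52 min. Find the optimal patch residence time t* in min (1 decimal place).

9.5 min

Maximise g(t)/(T+t): set derivative to zero → g'(t)(T+t) = g(t).
g'(t) = 0.73·119·t^-0.27. Setting 0.73·119·t^-0.27 = 119·t^0.73/(3.52+t) gives 0.73(3.52+t) = t, so 0.27·t = 0.73×3.52.
t* = 0.73×3.52/0.27 = 9.517 min.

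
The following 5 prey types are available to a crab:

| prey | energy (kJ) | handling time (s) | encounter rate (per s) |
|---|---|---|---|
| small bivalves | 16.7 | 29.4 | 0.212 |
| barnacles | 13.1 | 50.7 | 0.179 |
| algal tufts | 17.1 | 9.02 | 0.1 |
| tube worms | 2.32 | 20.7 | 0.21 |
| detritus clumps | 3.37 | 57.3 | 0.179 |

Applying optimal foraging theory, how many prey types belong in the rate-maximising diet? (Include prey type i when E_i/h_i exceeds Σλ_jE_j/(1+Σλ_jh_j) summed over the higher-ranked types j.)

E/h in descending order: algal tufts 1.9, small bivalves 0.568, barnacles 0.258, tube worms 0.112, detritus clumps 0.0588 kJ/s. The optimal diet is the largest prefix of this list for which every included type satisfies E_i/h_i > R on the types above it.
Rate on top 1: 0.8991. small bivalves: 0.568 < 0.8991 → exclude; stop.
Optimal diet: algal tufts — 1 of 5 types.

1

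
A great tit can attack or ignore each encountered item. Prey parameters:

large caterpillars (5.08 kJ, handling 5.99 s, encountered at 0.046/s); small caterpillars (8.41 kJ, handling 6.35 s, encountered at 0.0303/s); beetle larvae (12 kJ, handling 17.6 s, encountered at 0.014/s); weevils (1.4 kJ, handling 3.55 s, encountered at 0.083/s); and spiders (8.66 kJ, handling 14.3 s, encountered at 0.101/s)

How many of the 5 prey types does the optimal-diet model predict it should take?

E/h in descending order: small caterpillars 1.32, large caterpillars 0.848, beetle larvae 0.682, spiders 0.606, weevils 0.394 kJ/s. The optimal diet is the largest prefix of this list for which every included type satisfies E_i/h_i > R on the types above it.
Rate on top 1: 0.2137. large caterpillars: 0.848 > 0.2137 → include.
Rate on top 2: 0.3328. beetle larvae: 0.682 > 0.3328 → include.
Rate on top 3: 0.3829. spiders: 0.606 > 0.3829 → include.
Rate on top 4: 0.4848. weevils: 0.394 < 0.4848 → exclude; stop.
Optimal diet: small caterpillars, large caterpillars, beetle larvae, spiders — 4 of 5 types.

4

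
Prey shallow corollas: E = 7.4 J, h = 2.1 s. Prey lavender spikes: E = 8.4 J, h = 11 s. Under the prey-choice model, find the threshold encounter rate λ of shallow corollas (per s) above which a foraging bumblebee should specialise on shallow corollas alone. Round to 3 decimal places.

The zero-one rule: include lavender spikes iff E₂/h₂ > λE₁/(1+λh₁). Equality gives the switch point.
λE₁h₂ = E₂ + λE₂h₁ ⇒ λ = E₂/(E₁h₂ − E₂h₁) = 8.4/(81.4 − 17.64) = 0.1317 per s.

0.132 per s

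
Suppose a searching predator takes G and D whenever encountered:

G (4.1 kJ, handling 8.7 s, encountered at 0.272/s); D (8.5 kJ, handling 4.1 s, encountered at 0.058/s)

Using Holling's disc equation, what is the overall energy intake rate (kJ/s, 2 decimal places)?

0.45 kJ/s

R = Σλ_iE_i / (1 + Σλ_ih_i)
Numerator: 0.272×4.1 + 0.058×8.5 = 1.608
Denominator: 1 + 0.272×8.7 + 0.058×4.1 = 3.604
R = 1.608/3.604 = 0.4462 kJ/s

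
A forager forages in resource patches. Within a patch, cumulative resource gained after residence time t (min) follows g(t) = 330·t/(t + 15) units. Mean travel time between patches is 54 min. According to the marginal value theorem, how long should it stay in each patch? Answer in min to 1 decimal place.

28.5 min

Optimal t* satisfies g'(t*) = g(t*)/(T + t*).
g'(t) = 330·15/(t + 15)². Setting 330·15/(t+15)² = 330t/[(t+15)(54+t)] gives 15(54+t) = t(t+15), so t² = 15×54 = 810.
t* = √810 = 28.46 min.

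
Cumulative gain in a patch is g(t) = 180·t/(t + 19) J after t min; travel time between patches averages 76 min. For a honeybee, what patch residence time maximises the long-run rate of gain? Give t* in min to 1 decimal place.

38.0 min

Optimal t* satisfies g'(t*) = g(t*)/(T + t*).
g'(t) = 180·19/(t + 19)². Setting 180·19/(t+19)² = 180t/[(t+19)(76+t)] gives 19(76+t) = t(t+19), so t² = 19×76 = 1444.
t* = √1444 = 38 min.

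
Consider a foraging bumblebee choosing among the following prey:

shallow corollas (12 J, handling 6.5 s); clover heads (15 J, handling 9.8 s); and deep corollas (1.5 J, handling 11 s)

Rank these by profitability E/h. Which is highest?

shallow corollas

Profitability E/h (J/s): shallow corollas = 12/6.5 = 1.85, clover heads = 15/9.8 = 1.53, deep corollas = 1.5/11 = 0.136.
Ranked: shallow corollas > clover heads > deep corollas.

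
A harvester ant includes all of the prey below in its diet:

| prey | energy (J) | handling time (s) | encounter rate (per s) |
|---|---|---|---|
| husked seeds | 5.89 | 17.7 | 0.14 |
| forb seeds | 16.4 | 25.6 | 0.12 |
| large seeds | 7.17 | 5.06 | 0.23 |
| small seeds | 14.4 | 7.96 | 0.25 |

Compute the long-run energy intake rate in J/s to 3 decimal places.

R = (0.14×5.89 + 0.12×16.4 + 0.23×7.17 + 0.25×14.4) / (1 + 0.14×17.7 + 0.12×25.6 + 0.23×5.06 + 0.25×7.96) = 8.042/9.704 = 0.8287 J/s.

0.829 J/s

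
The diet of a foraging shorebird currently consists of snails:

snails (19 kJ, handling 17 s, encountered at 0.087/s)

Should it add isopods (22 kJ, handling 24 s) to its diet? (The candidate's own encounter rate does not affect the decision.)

Current rate: (0.087×19)/(1 + 0.087×17) = 0.6668 kJ/s.
isopods: E/h = 22/24 = 0.9167 kJ/s.
Since 0.9167 > R, including isopods increases the long-run rate.

Yes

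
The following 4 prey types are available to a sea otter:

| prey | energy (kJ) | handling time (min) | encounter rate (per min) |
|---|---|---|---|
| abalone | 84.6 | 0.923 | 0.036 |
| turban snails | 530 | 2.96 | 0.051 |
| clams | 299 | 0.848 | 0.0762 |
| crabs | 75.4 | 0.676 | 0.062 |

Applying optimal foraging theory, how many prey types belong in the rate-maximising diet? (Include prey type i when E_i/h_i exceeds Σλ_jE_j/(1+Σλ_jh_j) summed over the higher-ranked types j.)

4

Rank by E/h (kJ/min): clams 353, turban snails 179, crabs 112, abalone 91.7. Include each in turn until the next type's E/h falls below the running intake rate.
Rate on top 1: 21.4. turban snails: 179 > 21.4 → include.
Rate on top 2: 40.98. crabs: 112 > 40.98 → include.
Rate on top 3: 43.33. abalone: 91.7 > 43.33 → include.
Optimal diet: clams, turban snails, crabs, abalone — 4 of 4 types.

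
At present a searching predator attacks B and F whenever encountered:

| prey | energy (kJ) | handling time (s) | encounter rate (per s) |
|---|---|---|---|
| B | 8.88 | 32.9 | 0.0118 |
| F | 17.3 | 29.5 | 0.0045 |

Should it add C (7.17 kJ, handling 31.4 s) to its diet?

Intake rate on the current diet: R = (0.0118×8.88 + 0.0045×17.3) / (1 + 0.0118×32.9 + 0.0045×29.5) = 0.1826/1.521 = 0.1201 kJ/s.
C: E/h = 7.17/31.4 = 0.2283 kJ/s.
0.2283 > 0.1201, so adding C raises the average — include it.

Yes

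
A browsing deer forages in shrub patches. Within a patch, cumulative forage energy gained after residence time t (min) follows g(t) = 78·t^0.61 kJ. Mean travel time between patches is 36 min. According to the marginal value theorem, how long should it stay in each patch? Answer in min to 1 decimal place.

56.3 min

Optimal t* satisfies g'(t*) = g(t*)/(T + t*).
g'(t) = 0.61·78·t^-0.39. Setting 0.61·78·t^-0.39 = 78·t^0.61/(36+t) gives 0.61(36+t) = t, so 0.39·t = 0.61×36.
t* = 0.61×36/0.39 = 56.31 min.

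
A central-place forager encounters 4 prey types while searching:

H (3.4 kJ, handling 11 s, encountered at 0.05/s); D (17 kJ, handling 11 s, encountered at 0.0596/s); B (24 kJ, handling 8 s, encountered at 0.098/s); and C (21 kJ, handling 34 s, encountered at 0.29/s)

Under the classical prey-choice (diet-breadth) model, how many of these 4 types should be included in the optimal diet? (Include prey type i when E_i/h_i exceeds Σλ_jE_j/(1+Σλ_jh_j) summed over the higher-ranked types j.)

Profitabilities (E/h, kJ/s): B 3, D 1.55, C 0.618, H 0.309. Add prey in this order while the next type's profitability exceeds the intake rate on those already taken.
Rate on top 1: 1.318. D: 1.55 > 1.318 → include.
Rate on top 2: 1.379. C: 0.618 < 1.379 → exclude; stop.
Optimal diet: B, D — 2 of 4 types.

2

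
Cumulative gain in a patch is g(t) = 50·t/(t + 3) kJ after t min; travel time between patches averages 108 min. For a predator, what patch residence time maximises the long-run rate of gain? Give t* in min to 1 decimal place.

18.0 min

Maximise g(t)/(T+t): set derivative to zero → g'(t)(T+t) = g(t).
g'(t) = 50·3/(t + 3)². Setting 50·3/(t+3)² = 50t/[(t+3)(108+t)] gives 3(108+t) = t(t+3), so t² = 3×108 = 324.
t* = √324 = 18 min.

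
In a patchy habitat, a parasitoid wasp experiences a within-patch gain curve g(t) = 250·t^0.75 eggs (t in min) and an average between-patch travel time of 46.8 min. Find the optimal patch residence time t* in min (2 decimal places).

140.40 min

By the marginal value theorem, leave when the instantaneous gain rate g'(t) equals the habitat-wide average g(t)/(T + t).
g'(t) = 0.75·250·t^-0.25. Setting 0.75·250·t^-0.25 = 250·t^0.75/(46.8+t) gives 0.75(46.8+t) = t, so 0.25·t = 0.75×46.8.
t* = 0.75×46.8/0.25 = 140.4 min.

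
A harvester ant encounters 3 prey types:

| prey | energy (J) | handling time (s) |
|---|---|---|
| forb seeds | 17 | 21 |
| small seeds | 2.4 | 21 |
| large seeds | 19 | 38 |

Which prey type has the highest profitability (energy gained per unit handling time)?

Profitability E/h (J/s): forb seeds = 17/21 = 0.81, small seeds = 2.4/21 = 0.114, large seeds = 19/38 = 0.5.
Ranked: forb seeds > large seeds > small seeds.

forb seeds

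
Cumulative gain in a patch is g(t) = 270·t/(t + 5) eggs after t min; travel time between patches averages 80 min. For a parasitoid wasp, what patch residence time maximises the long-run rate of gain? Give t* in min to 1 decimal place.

20.0 min

Optimal t* satisfies g'(t*) = g(t*)/(T + t*).
g'(t) = 270·5/(t + 5)². Setting 270·5/(t+5)² = 270t/[(t+5)(80+t)] gives 5(80+t) = t(t+5), so t² = 5×80 = 400.
t* = √400 = 20 min.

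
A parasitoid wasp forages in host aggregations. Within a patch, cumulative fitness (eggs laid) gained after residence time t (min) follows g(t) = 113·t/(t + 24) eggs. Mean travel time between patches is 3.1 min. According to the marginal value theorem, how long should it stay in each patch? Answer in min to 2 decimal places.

Optimal t* satisfies g'(t*) = g(t*)/(T + t*).
g'(t) = 113·24/(t + 24)². Setting 113·24/(t+24)² = 113t/[(t+24)(3.1+t)] gives 24(3.1+t) = t(t+24), so t² = 24×3.1 = 74.4.
t* = √74.4 = 8.626 min.

8.63 min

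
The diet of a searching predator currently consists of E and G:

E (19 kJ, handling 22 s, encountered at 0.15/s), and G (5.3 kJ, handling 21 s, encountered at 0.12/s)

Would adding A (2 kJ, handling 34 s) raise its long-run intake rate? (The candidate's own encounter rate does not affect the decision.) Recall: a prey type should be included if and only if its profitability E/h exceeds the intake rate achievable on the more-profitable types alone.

No

On E and G alone, R = ΣλE/(1+Σλh) = 3.486/6.82 = 0.5111 kJ/s.
A: E/h = 2/34 = 0.05882 kJ/s.
Since 0.05882 < R, time spent handling A is better spent searching.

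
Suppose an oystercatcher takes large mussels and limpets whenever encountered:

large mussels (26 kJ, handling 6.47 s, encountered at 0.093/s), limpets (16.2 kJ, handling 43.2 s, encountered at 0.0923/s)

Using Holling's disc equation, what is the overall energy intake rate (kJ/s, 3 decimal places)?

0.700 kJ/s

Energy encountered per unit search time: 0.093×26 + 0.0923×16.2 = 3.913 kJ/s.
Handling time per unit search time: 0.093×6.47 + 0.0923×43.2 = 4.589.
Rate = 3.913/(1 + 4.589) = 0.7002 kJ/s.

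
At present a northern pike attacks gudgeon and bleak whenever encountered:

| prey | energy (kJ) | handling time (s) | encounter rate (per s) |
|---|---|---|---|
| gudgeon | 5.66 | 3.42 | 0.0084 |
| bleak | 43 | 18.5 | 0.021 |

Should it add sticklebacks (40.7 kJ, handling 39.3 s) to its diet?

Yes

Current rate: (0.0084×5.66 + 0.021×43)/(1 + 0.0084×3.42 + 0.021×18.5) = 0.6707 kJ/s.
Profitability of sticklebacks: 40.7/39.3 = 1.036 kJ/s.
Since 1.036 > R, including sticklebacks increases the long-run rate.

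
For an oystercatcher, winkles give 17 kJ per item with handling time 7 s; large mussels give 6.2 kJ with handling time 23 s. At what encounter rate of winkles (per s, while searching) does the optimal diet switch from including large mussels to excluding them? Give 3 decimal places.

0.018 per s

Drop large mussels once their profitability E₂/h₂ falls below the rate achievable on winkles alone: E₂/h₂ = λE₁/(1 + λh₁).
Solve for λ: λE₁h₂ = E₂(1 + λh₁) → λ(E₁h₂ − E₂h₁) = E₂ → λ = E₂/(E₁h₂ − E₂h₁).
λ = 6.2/(17×23 − 6.2×7) = 6.2/347.6 = 0.01784 per s.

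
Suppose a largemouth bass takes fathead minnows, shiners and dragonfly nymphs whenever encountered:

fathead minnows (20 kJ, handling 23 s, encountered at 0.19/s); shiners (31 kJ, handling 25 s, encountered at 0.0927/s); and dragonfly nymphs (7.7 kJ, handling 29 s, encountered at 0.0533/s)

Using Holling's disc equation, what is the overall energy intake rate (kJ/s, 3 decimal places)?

0.767 kJ/s

R = (0.19×20 + 0.0927×31 + 0.0533×7.7) / (1 + 0.19×23 + 0.0927×25 + 0.0533×29) = 7.084/9.233 = 0.7672 kJ/s.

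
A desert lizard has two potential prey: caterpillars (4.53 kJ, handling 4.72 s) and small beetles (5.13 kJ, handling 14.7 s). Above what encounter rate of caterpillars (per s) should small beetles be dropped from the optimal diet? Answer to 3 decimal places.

0.121 per s

The zero-one rule: include small beetles iff E₂/h₂ > λE₁/(1+λh₁). Equality gives the switch point.
λE₁h₂ = E₂ + λE₂h₁ ⇒ λ = E₂/(E₁h₂ − E₂h₁) = 5.13/(66.59 − 24.21) = 0.1211 per s.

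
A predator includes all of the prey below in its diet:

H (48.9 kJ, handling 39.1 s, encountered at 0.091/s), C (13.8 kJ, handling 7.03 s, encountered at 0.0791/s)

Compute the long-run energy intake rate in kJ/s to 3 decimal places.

1.084 kJ/s

R = Σλ_iE_i / (1 + Σλ_ih_i)
Numerator: 0.091×48.9 + 0.0791×13.8 = 5.541
Denominator: 1 + 0.091×39.1 + 0.0791×7.03 = 5.114
R = 5.541/5.114 = 1.084 kJ/s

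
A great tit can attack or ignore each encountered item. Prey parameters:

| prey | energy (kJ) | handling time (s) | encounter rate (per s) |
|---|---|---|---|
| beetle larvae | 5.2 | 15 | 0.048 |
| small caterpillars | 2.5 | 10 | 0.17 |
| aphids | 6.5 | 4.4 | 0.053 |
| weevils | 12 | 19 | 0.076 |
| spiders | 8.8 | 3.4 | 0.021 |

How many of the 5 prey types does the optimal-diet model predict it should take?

Profitabilities (E/h, kJ/s): spiders 2.59, aphids 1.48, weevils 0.632, beetle larvae 0.347, small caterpillars 0.25. Add prey in this order while the next type's profitability exceeds the intake rate on those already taken.
Rate on top 1: 0.1725. aphids: 1.48 > 0.1725 → include.
Rate on top 2: 0.4057. weevils: 0.632 > 0.4057 → include.
Rate on top 3: 0.5244. beetle larvae: 0.347 < 0.5244 → exclude; stop.
Optimal diet: spiders, aphids, weevils — 3 of 5 types.

3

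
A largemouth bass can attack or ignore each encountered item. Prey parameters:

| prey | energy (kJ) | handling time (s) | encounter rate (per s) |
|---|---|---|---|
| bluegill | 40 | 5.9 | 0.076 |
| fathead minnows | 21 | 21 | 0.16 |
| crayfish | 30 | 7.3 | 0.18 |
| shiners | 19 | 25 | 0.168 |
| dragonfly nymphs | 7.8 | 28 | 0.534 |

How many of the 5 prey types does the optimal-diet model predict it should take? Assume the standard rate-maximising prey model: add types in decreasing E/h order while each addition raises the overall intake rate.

E/h in descending order: bluegill 6.78, crayfish 4.11, fathead minnows 1, shiners 0.76, dragonfly nymphs 0.279 kJ/s. The optimal diet is the largest prefix of this list for which every included type satisfies E_i/h_i > R on the types above it.
Rate on top 1: 2.099. crayfish: 4.11 > 2.099 → include.
Rate on top 2: 3.055. fathead minnows: 1 < 3.055 → exclude; stop.
Optimal diet: bluegill, crayfish — 2 of 5 types.

2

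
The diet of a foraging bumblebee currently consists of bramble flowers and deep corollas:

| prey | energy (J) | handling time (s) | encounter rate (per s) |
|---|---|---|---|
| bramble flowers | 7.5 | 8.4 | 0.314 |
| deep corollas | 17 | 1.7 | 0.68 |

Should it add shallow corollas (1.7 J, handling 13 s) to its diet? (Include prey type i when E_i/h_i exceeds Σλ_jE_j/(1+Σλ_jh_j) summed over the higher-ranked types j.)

Current rate: (0.314×7.5 + 0.68×17)/(1 + 0.314×8.4 + 0.68×1.7) = 2.903 J/s.
Profitability of shallow corollas: 1.7/13 = 0.1308 J/s.
Since 0.1308 < R, time spent handling shallow corollas is better spent searching.

No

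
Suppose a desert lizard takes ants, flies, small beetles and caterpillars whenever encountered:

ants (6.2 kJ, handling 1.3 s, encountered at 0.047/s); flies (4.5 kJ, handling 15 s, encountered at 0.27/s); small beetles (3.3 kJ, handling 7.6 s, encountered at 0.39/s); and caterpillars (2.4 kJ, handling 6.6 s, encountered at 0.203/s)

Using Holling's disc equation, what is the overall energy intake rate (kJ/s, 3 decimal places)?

R = Σλ_iE_i / (1 + Σλ_ih_i)
Numerator: 0.047×6.2 + 0.27×4.5 + 0.39×3.3 + 0.203×2.4 = 3.281
Denominator: 1 + 0.047×1.3 + 0.27×15 + 0.39×7.6 + 0.203×6.6 = 9.415
R = 3.281/9.415 = 0.3484 kJ/s

0.348 kJ/s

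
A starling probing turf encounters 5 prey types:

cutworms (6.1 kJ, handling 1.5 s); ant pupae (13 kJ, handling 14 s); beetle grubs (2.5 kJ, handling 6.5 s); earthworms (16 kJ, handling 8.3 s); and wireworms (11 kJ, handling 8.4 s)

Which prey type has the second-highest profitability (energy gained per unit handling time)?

earthworms

Profitability E/h (kJ/s): cutworms = 6.1/1.5 = 4.07, ant pupae = 13/14 = 0.929, beetle grubs = 2.5/6.5 = 0.385, earthworms = 16/8.3 = 1.93, wireworms = 11/8.4 = 1.31.
Ranked: cutworms > earthworms > wireworms > ant pupae > beetle grubs.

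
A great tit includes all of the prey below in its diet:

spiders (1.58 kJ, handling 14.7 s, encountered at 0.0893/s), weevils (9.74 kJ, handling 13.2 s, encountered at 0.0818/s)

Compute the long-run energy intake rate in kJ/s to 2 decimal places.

R = Σλ_iE_i / (1 + Σλ_ih_i)
Numerator: 0.0893×1.58 + 0.0818×9.74 = 0.9378
Denominator: 1 + 0.0893×14.7 + 0.0818×13.2 = 3.392
R = 0.9378/3.392 = 0.2764 kJ/s

0.28 kJ/s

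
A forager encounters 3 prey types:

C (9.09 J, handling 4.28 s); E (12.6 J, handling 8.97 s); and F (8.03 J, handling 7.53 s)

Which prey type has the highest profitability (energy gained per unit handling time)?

In descending order of E/h:
C: 9.09/4.28 = 2.12 J/s
E: 12.6/8.97 = 1.4 J/s
F: 8.03/7.53 = 1.07 J/s

C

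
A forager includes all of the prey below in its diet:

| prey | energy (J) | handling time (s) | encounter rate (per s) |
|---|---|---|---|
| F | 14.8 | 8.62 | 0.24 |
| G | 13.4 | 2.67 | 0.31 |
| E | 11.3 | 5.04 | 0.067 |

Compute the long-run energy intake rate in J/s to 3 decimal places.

R = (0.24×14.8 + 0.31×13.4 + 0.067×11.3) / (1 + 0.24×8.62 + 0.31×2.67 + 0.067×5.04) = 8.463/4.234 = 1.999 J/s.

1.999 J/s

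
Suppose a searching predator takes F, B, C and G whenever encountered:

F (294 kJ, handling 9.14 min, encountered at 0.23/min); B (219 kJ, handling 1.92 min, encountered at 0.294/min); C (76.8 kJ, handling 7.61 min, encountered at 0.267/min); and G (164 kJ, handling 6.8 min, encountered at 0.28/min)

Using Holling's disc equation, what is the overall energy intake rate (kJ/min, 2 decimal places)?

26.10 kJ/min

Energy encountered per unit search time: 0.23×294 + 0.294×219 + 0.267×76.8 + 0.28×164 = 198.4 kJ/min.
Handling time per unit search time: 0.23×9.14 + 0.294×1.92 + 0.267×7.61 + 0.28×6.8 = 6.603.
Rate = 198.4/(1 + 6.603) = 26.1 kJ/min.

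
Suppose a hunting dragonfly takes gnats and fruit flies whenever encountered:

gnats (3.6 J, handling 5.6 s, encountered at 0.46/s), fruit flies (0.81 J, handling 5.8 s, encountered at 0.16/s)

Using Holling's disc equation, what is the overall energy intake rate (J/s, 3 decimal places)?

R = (0.46×3.6 + 0.16×0.81) / (1 + 0.46×5.6 + 0.16×5.8) = 1.786/4.504 = 0.3964 J/s.

0.396 J/s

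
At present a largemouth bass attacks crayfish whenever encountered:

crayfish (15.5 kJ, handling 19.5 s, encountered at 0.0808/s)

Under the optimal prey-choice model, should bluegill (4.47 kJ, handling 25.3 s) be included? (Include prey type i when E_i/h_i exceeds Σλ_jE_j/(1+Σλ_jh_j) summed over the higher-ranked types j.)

Current rate: (0.0808×15.5)/(1 + 0.0808×19.5) = 0.4863 kJ/s.
bluegill: E/h = 4.47/25.3 = 0.1767 kJ/s.
0.1767 < 0.4863, so adding bluegill would lower the average — exclude it.

No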